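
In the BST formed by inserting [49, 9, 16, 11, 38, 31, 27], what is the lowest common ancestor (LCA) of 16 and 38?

Tree insertion order: [49, 9, 16, 11, 38, 31, 27]
Tree (level-order array): [49, 9, None, None, 16, 11, 38, None, None, 31, None, 27]
In a BST, the LCA of p=16, q=38 is the first node v on the
root-to-leaf path with p <= v <= q (go left if both < v, right if both > v).
Walk from root:
  at 49: both 16 and 38 < 49, go left
  at 9: both 16 and 38 > 9, go right
  at 16: 16 <= 16 <= 38, this is the LCA
LCA = 16


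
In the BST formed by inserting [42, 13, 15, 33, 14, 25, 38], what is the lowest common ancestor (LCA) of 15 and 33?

Tree insertion order: [42, 13, 15, 33, 14, 25, 38]
Tree (level-order array): [42, 13, None, None, 15, 14, 33, None, None, 25, 38]
In a BST, the LCA of p=15, q=33 is the first node v on the
root-to-leaf path with p <= v <= q (go left if both < v, right if both > v).
Walk from root:
  at 42: both 15 and 33 < 42, go left
  at 13: both 15 and 33 > 13, go right
  at 15: 15 <= 15 <= 33, this is the LCA
LCA = 15


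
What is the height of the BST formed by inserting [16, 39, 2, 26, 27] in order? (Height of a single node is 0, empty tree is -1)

Insertion order: [16, 39, 2, 26, 27]
Tree (level-order array): [16, 2, 39, None, None, 26, None, None, 27]
Compute height bottom-up (empty subtree = -1):
  height(2) = 1 + max(-1, -1) = 0
  height(27) = 1 + max(-1, -1) = 0
  height(26) = 1 + max(-1, 0) = 1
  height(39) = 1 + max(1, -1) = 2
  height(16) = 1 + max(0, 2) = 3
Height = 3


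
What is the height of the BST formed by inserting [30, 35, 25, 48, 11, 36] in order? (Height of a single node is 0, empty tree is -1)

Insertion order: [30, 35, 25, 48, 11, 36]
Tree (level-order array): [30, 25, 35, 11, None, None, 48, None, None, 36]
Compute height bottom-up (empty subtree = -1):
  height(11) = 1 + max(-1, -1) = 0
  height(25) = 1 + max(0, -1) = 1
  height(36) = 1 + max(-1, -1) = 0
  height(48) = 1 + max(0, -1) = 1
  height(35) = 1 + max(-1, 1) = 2
  height(30) = 1 + max(1, 2) = 3
Height = 3


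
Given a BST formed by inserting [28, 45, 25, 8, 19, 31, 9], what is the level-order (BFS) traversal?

Tree insertion order: [28, 45, 25, 8, 19, 31, 9]
Tree (level-order array): [28, 25, 45, 8, None, 31, None, None, 19, None, None, 9]
BFS from the root, enqueuing left then right child of each popped node:
  queue [28] -> pop 28, enqueue [25, 45], visited so far: [28]
  queue [25, 45] -> pop 25, enqueue [8], visited so far: [28, 25]
  queue [45, 8] -> pop 45, enqueue [31], visited so far: [28, 25, 45]
  queue [8, 31] -> pop 8, enqueue [19], visited so far: [28, 25, 45, 8]
  queue [31, 19] -> pop 31, enqueue [none], visited so far: [28, 25, 45, 8, 31]
  queue [19] -> pop 19, enqueue [9], visited so far: [28, 25, 45, 8, 31, 19]
  queue [9] -> pop 9, enqueue [none], visited so far: [28, 25, 45, 8, 31, 19, 9]
Result: [28, 25, 45, 8, 31, 19, 9]


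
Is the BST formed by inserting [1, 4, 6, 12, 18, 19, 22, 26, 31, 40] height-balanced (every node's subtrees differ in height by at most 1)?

Tree (level-order array): [1, None, 4, None, 6, None, 12, None, 18, None, 19, None, 22, None, 26, None, 31, None, 40]
Definition: a tree is height-balanced if, at every node, |h(left) - h(right)| <= 1 (empty subtree has height -1).
Bottom-up per-node check:
  node 40: h_left=-1, h_right=-1, diff=0 [OK], height=0
  node 31: h_left=-1, h_right=0, diff=1 [OK], height=1
  node 26: h_left=-1, h_right=1, diff=2 [FAIL (|-1-1|=2 > 1)], height=2
  node 22: h_left=-1, h_right=2, diff=3 [FAIL (|-1-2|=3 > 1)], height=3
  node 19: h_left=-1, h_right=3, diff=4 [FAIL (|-1-3|=4 > 1)], height=4
  node 18: h_left=-1, h_right=4, diff=5 [FAIL (|-1-4|=5 > 1)], height=5
  node 12: h_left=-1, h_right=5, diff=6 [FAIL (|-1-5|=6 > 1)], height=6
  node 6: h_left=-1, h_right=6, diff=7 [FAIL (|-1-6|=7 > 1)], height=7
  node 4: h_left=-1, h_right=7, diff=8 [FAIL (|-1-7|=8 > 1)], height=8
  node 1: h_left=-1, h_right=8, diff=9 [FAIL (|-1-8|=9 > 1)], height=9
Node 26 violates the condition: |-1 - 1| = 2 > 1.
Result: Not balanced


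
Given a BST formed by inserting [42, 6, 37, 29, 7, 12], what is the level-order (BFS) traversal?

Tree insertion order: [42, 6, 37, 29, 7, 12]
Tree (level-order array): [42, 6, None, None, 37, 29, None, 7, None, None, 12]
BFS from the root, enqueuing left then right child of each popped node:
  queue [42] -> pop 42, enqueue [6], visited so far: [42]
  queue [6] -> pop 6, enqueue [37], visited so far: [42, 6]
  queue [37] -> pop 37, enqueue [29], visited so far: [42, 6, 37]
  queue [29] -> pop 29, enqueue [7], visited so far: [42, 6, 37, 29]
  queue [7] -> pop 7, enqueue [12], visited so far: [42, 6, 37, 29, 7]
  queue [12] -> pop 12, enqueue [none], visited so far: [42, 6, 37, 29, 7, 12]
Result: [42, 6, 37, 29, 7, 12]


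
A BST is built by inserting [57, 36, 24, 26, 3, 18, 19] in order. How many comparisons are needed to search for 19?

Search path for 19: 57 -> 36 -> 24 -> 3 -> 18 -> 19
Found: True
Comparisons: 6


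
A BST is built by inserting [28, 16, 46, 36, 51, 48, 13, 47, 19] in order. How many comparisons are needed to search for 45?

Search path for 45: 28 -> 46 -> 36
Found: False
Comparisons: 3


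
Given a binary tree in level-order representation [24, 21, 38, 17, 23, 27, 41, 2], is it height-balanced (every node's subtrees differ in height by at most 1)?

Tree (level-order array): [24, 21, 38, 17, 23, 27, 41, 2]
Definition: a tree is height-balanced if, at every node, |h(left) - h(right)| <= 1 (empty subtree has height -1).
Bottom-up per-node check:
  node 2: h_left=-1, h_right=-1, diff=0 [OK], height=0
  node 17: h_left=0, h_right=-1, diff=1 [OK], height=1
  node 23: h_left=-1, h_right=-1, diff=0 [OK], height=0
  node 21: h_left=1, h_right=0, diff=1 [OK], height=2
  node 27: h_left=-1, h_right=-1, diff=0 [OK], height=0
  node 41: h_left=-1, h_right=-1, diff=0 [OK], height=0
  node 38: h_left=0, h_right=0, diff=0 [OK], height=1
  node 24: h_left=2, h_right=1, diff=1 [OK], height=3
All nodes satisfy the balance condition.
Result: Balanced


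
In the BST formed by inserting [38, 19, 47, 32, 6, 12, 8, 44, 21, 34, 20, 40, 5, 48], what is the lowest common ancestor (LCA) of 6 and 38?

Tree insertion order: [38, 19, 47, 32, 6, 12, 8, 44, 21, 34, 20, 40, 5, 48]
Tree (level-order array): [38, 19, 47, 6, 32, 44, 48, 5, 12, 21, 34, 40, None, None, None, None, None, 8, None, 20]
In a BST, the LCA of p=6, q=38 is the first node v on the
root-to-leaf path with p <= v <= q (go left if both < v, right if both > v).
Walk from root:
  at 38: 6 <= 38 <= 38, this is the LCA
LCA = 38


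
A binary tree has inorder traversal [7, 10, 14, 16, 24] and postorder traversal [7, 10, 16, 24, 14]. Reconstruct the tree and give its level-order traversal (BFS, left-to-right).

Inorder:   [7, 10, 14, 16, 24]
Postorder: [7, 10, 16, 24, 14]
Algorithm: postorder visits root last, so walk postorder right-to-left;
each value is the root of the current inorder slice — split it at that
value, recurse on the right subtree first, then the left.
Recursive splits:
  root=14; inorder splits into left=[7, 10], right=[16, 24]
  root=24; inorder splits into left=[16], right=[]
  root=16; inorder splits into left=[], right=[]
  root=10; inorder splits into left=[7], right=[]
  root=7; inorder splits into left=[], right=[]
Reconstructed level-order: [14, 10, 24, 7, 16]


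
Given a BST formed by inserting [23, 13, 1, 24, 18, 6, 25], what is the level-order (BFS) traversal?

Tree insertion order: [23, 13, 1, 24, 18, 6, 25]
Tree (level-order array): [23, 13, 24, 1, 18, None, 25, None, 6]
BFS from the root, enqueuing left then right child of each popped node:
  queue [23] -> pop 23, enqueue [13, 24], visited so far: [23]
  queue [13, 24] -> pop 13, enqueue [1, 18], visited so far: [23, 13]
  queue [24, 1, 18] -> pop 24, enqueue [25], visited so far: [23, 13, 24]
  queue [1, 18, 25] -> pop 1, enqueue [6], visited so far: [23, 13, 24, 1]
  queue [18, 25, 6] -> pop 18, enqueue [none], visited so far: [23, 13, 24, 1, 18]
  queue [25, 6] -> pop 25, enqueue [none], visited so far: [23, 13, 24, 1, 18, 25]
  queue [6] -> pop 6, enqueue [none], visited so far: [23, 13, 24, 1, 18, 25, 6]
Result: [23, 13, 24, 1, 18, 25, 6]


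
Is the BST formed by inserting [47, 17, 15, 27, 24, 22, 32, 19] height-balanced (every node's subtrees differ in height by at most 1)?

Tree (level-order array): [47, 17, None, 15, 27, None, None, 24, 32, 22, None, None, None, 19]
Definition: a tree is height-balanced if, at every node, |h(left) - h(right)| <= 1 (empty subtree has height -1).
Bottom-up per-node check:
  node 15: h_left=-1, h_right=-1, diff=0 [OK], height=0
  node 19: h_left=-1, h_right=-1, diff=0 [OK], height=0
  node 22: h_left=0, h_right=-1, diff=1 [OK], height=1
  node 24: h_left=1, h_right=-1, diff=2 [FAIL (|1--1|=2 > 1)], height=2
  node 32: h_left=-1, h_right=-1, diff=0 [OK], height=0
  node 27: h_left=2, h_right=0, diff=2 [FAIL (|2-0|=2 > 1)], height=3
  node 17: h_left=0, h_right=3, diff=3 [FAIL (|0-3|=3 > 1)], height=4
  node 47: h_left=4, h_right=-1, diff=5 [FAIL (|4--1|=5 > 1)], height=5
Node 24 violates the condition: |1 - -1| = 2 > 1.
Result: Not balanced


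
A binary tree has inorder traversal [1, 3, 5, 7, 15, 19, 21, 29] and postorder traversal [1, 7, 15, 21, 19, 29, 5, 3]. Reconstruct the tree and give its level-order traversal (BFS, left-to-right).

Inorder:   [1, 3, 5, 7, 15, 19, 21, 29]
Postorder: [1, 7, 15, 21, 19, 29, 5, 3]
Algorithm: postorder visits root last, so walk postorder right-to-left;
each value is the root of the current inorder slice — split it at that
value, recurse on the right subtree first, then the left.
Recursive splits:
  root=3; inorder splits into left=[1], right=[5, 7, 15, 19, 21, 29]
  root=5; inorder splits into left=[], right=[7, 15, 19, 21, 29]
  root=29; inorder splits into left=[7, 15, 19, 21], right=[]
  root=19; inorder splits into left=[7, 15], right=[21]
  root=21; inorder splits into left=[], right=[]
  root=15; inorder splits into left=[7], right=[]
  root=7; inorder splits into left=[], right=[]
  root=1; inorder splits into left=[], right=[]
Reconstructed level-order: [3, 1, 5, 29, 19, 15, 21, 7]


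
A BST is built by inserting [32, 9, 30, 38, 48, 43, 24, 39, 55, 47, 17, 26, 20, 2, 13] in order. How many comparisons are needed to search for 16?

Search path for 16: 32 -> 9 -> 30 -> 24 -> 17 -> 13
Found: False
Comparisons: 6


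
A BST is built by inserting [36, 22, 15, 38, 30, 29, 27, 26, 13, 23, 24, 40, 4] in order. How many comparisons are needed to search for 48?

Search path for 48: 36 -> 38 -> 40
Found: False
Comparisons: 3


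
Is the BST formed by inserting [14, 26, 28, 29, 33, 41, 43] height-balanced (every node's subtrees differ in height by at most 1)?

Tree (level-order array): [14, None, 26, None, 28, None, 29, None, 33, None, 41, None, 43]
Definition: a tree is height-balanced if, at every node, |h(left) - h(right)| <= 1 (empty subtree has height -1).
Bottom-up per-node check:
  node 43: h_left=-1, h_right=-1, diff=0 [OK], height=0
  node 41: h_left=-1, h_right=0, diff=1 [OK], height=1
  node 33: h_left=-1, h_right=1, diff=2 [FAIL (|-1-1|=2 > 1)], height=2
  node 29: h_left=-1, h_right=2, diff=3 [FAIL (|-1-2|=3 > 1)], height=3
  node 28: h_left=-1, h_right=3, diff=4 [FAIL (|-1-3|=4 > 1)], height=4
  node 26: h_left=-1, h_right=4, diff=5 [FAIL (|-1-4|=5 > 1)], height=5
  node 14: h_left=-1, h_right=5, diff=6 [FAIL (|-1-5|=6 > 1)], height=6
Node 33 violates the condition: |-1 - 1| = 2 > 1.
Result: Not balanced


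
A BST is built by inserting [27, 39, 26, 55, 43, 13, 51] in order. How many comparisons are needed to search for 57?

Search path for 57: 27 -> 39 -> 55
Found: False
Comparisons: 3


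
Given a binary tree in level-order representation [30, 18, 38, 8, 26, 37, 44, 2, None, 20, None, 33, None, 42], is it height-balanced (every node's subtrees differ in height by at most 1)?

Tree (level-order array): [30, 18, 38, 8, 26, 37, 44, 2, None, 20, None, 33, None, 42]
Definition: a tree is height-balanced if, at every node, |h(left) - h(right)| <= 1 (empty subtree has height -1).
Bottom-up per-node check:
  node 2: h_left=-1, h_right=-1, diff=0 [OK], height=0
  node 8: h_left=0, h_right=-1, diff=1 [OK], height=1
  node 20: h_left=-1, h_right=-1, diff=0 [OK], height=0
  node 26: h_left=0, h_right=-1, diff=1 [OK], height=1
  node 18: h_left=1, h_right=1, diff=0 [OK], height=2
  node 33: h_left=-1, h_right=-1, diff=0 [OK], height=0
  node 37: h_left=0, h_right=-1, diff=1 [OK], height=1
  node 42: h_left=-1, h_right=-1, diff=0 [OK], height=0
  node 44: h_left=0, h_right=-1, diff=1 [OK], height=1
  node 38: h_left=1, h_right=1, diff=0 [OK], height=2
  node 30: h_left=2, h_right=2, diff=0 [OK], height=3
All nodes satisfy the balance condition.
Result: Balanced


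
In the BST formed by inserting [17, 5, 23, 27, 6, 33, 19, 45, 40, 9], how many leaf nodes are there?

Tree built from: [17, 5, 23, 27, 6, 33, 19, 45, 40, 9]
Tree (level-order array): [17, 5, 23, None, 6, 19, 27, None, 9, None, None, None, 33, None, None, None, 45, 40]
Rule: A leaf has 0 children.
Per-node child counts:
  node 17: 2 child(ren)
  node 5: 1 child(ren)
  node 6: 1 child(ren)
  node 9: 0 child(ren)
  node 23: 2 child(ren)
  node 19: 0 child(ren)
  node 27: 1 child(ren)
  node 33: 1 child(ren)
  node 45: 1 child(ren)
  node 40: 0 child(ren)
Matching nodes: [9, 19, 40]
Count of leaf nodes: 3


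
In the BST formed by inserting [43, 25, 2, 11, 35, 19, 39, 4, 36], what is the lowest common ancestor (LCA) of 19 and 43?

Tree insertion order: [43, 25, 2, 11, 35, 19, 39, 4, 36]
Tree (level-order array): [43, 25, None, 2, 35, None, 11, None, 39, 4, 19, 36]
In a BST, the LCA of p=19, q=43 is the first node v on the
root-to-leaf path with p <= v <= q (go left if both < v, right if both > v).
Walk from root:
  at 43: 19 <= 43 <= 43, this is the LCA
LCA = 43


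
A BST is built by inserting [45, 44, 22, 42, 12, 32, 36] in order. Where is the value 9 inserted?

Starting tree (level order): [45, 44, None, 22, None, 12, 42, None, None, 32, None, None, 36]
Insertion path: 45 -> 44 -> 22 -> 12
Result: insert 9 as left child of 12
Final tree (level order): [45, 44, None, 22, None, 12, 42, 9, None, 32, None, None, None, None, 36]


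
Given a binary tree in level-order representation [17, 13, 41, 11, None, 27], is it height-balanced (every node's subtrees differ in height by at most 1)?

Tree (level-order array): [17, 13, 41, 11, None, 27]
Definition: a tree is height-balanced if, at every node, |h(left) - h(right)| <= 1 (empty subtree has height -1).
Bottom-up per-node check:
  node 11: h_left=-1, h_right=-1, diff=0 [OK], height=0
  node 13: h_left=0, h_right=-1, diff=1 [OK], height=1
  node 27: h_left=-1, h_right=-1, diff=0 [OK], height=0
  node 41: h_left=0, h_right=-1, diff=1 [OK], height=1
  node 17: h_left=1, h_right=1, diff=0 [OK], height=2
All nodes satisfy the balance condition.
Result: Balanced


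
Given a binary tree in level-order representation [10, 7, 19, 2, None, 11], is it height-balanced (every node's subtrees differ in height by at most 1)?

Tree (level-order array): [10, 7, 19, 2, None, 11]
Definition: a tree is height-balanced if, at every node, |h(left) - h(right)| <= 1 (empty subtree has height -1).
Bottom-up per-node check:
  node 2: h_left=-1, h_right=-1, diff=0 [OK], height=0
  node 7: h_left=0, h_right=-1, diff=1 [OK], height=1
  node 11: h_left=-1, h_right=-1, diff=0 [OK], height=0
  node 19: h_left=0, h_right=-1, diff=1 [OK], height=1
  node 10: h_left=1, h_right=1, diff=0 [OK], height=2
All nodes satisfy the balance condition.
Result: Balanced


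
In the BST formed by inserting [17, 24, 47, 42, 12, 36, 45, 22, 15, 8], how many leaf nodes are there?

Tree built from: [17, 24, 47, 42, 12, 36, 45, 22, 15, 8]
Tree (level-order array): [17, 12, 24, 8, 15, 22, 47, None, None, None, None, None, None, 42, None, 36, 45]
Rule: A leaf has 0 children.
Per-node child counts:
  node 17: 2 child(ren)
  node 12: 2 child(ren)
  node 8: 0 child(ren)
  node 15: 0 child(ren)
  node 24: 2 child(ren)
  node 22: 0 child(ren)
  node 47: 1 child(ren)
  node 42: 2 child(ren)
  node 36: 0 child(ren)
  node 45: 0 child(ren)
Matching nodes: [8, 15, 22, 36, 45]
Count of leaf nodes: 5


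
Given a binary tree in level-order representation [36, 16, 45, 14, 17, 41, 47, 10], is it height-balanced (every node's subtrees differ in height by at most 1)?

Tree (level-order array): [36, 16, 45, 14, 17, 41, 47, 10]
Definition: a tree is height-balanced if, at every node, |h(left) - h(right)| <= 1 (empty subtree has height -1).
Bottom-up per-node check:
  node 10: h_left=-1, h_right=-1, diff=0 [OK], height=0
  node 14: h_left=0, h_right=-1, diff=1 [OK], height=1
  node 17: h_left=-1, h_right=-1, diff=0 [OK], height=0
  node 16: h_left=1, h_right=0, diff=1 [OK], height=2
  node 41: h_left=-1, h_right=-1, diff=0 [OK], height=0
  node 47: h_left=-1, h_right=-1, diff=0 [OK], height=0
  node 45: h_left=0, h_right=0, diff=0 [OK], height=1
  node 36: h_left=2, h_right=1, diff=1 [OK], height=3
All nodes satisfy the balance condition.
Result: Balanced


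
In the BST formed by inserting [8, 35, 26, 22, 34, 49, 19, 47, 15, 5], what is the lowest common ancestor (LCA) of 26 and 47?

Tree insertion order: [8, 35, 26, 22, 34, 49, 19, 47, 15, 5]
Tree (level-order array): [8, 5, 35, None, None, 26, 49, 22, 34, 47, None, 19, None, None, None, None, None, 15]
In a BST, the LCA of p=26, q=47 is the first node v on the
root-to-leaf path with p <= v <= q (go left if both < v, right if both > v).
Walk from root:
  at 8: both 26 and 47 > 8, go right
  at 35: 26 <= 35 <= 47, this is the LCA
LCA = 35


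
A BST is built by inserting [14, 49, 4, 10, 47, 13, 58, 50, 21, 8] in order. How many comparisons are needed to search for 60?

Search path for 60: 14 -> 49 -> 58
Found: False
Comparisons: 3


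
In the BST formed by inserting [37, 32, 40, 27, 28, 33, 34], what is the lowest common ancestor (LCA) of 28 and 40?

Tree insertion order: [37, 32, 40, 27, 28, 33, 34]
Tree (level-order array): [37, 32, 40, 27, 33, None, None, None, 28, None, 34]
In a BST, the LCA of p=28, q=40 is the first node v on the
root-to-leaf path with p <= v <= q (go left if both < v, right if both > v).
Walk from root:
  at 37: 28 <= 37 <= 40, this is the LCA
LCA = 37


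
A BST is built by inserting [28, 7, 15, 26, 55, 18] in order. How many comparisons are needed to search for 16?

Search path for 16: 28 -> 7 -> 15 -> 26 -> 18
Found: False
Comparisons: 5


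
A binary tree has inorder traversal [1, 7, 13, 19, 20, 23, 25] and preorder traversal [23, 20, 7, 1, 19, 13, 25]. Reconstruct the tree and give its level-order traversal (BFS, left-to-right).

Inorder:  [1, 7, 13, 19, 20, 23, 25]
Preorder: [23, 20, 7, 1, 19, 13, 25]
Algorithm: preorder visits root first, so consume preorder in order;
for each root, split the current inorder slice at that value into
left-subtree inorder and right-subtree inorder, then recurse.
Recursive splits:
  root=23; inorder splits into left=[1, 7, 13, 19, 20], right=[25]
  root=20; inorder splits into left=[1, 7, 13, 19], right=[]
  root=7; inorder splits into left=[1], right=[13, 19]
  root=1; inorder splits into left=[], right=[]
  root=19; inorder splits into left=[13], right=[]
  root=13; inorder splits into left=[], right=[]
  root=25; inorder splits into left=[], right=[]
Reconstructed level-order: [23, 20, 25, 7, 1, 19, 13]


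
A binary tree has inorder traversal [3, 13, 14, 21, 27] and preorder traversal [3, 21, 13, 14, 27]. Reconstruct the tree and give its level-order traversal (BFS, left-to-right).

Inorder:  [3, 13, 14, 21, 27]
Preorder: [3, 21, 13, 14, 27]
Algorithm: preorder visits root first, so consume preorder in order;
for each root, split the current inorder slice at that value into
left-subtree inorder and right-subtree inorder, then recurse.
Recursive splits:
  root=3; inorder splits into left=[], right=[13, 14, 21, 27]
  root=21; inorder splits into left=[13, 14], right=[27]
  root=13; inorder splits into left=[], right=[14]
  root=14; inorder splits into left=[], right=[]
  root=27; inorder splits into left=[], right=[]
Reconstructed level-order: [3, 21, 13, 27, 14]


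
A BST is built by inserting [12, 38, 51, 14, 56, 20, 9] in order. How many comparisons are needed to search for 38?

Search path for 38: 12 -> 38
Found: True
Comparisons: 2


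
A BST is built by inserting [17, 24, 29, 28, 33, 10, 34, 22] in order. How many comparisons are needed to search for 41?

Search path for 41: 17 -> 24 -> 29 -> 33 -> 34
Found: False
Comparisons: 5


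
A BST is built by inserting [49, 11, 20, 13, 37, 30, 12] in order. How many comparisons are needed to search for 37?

Search path for 37: 49 -> 11 -> 20 -> 37
Found: True
Comparisons: 4


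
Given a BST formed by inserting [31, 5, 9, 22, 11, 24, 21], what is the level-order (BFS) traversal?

Tree insertion order: [31, 5, 9, 22, 11, 24, 21]
Tree (level-order array): [31, 5, None, None, 9, None, 22, 11, 24, None, 21]
BFS from the root, enqueuing left then right child of each popped node:
  queue [31] -> pop 31, enqueue [5], visited so far: [31]
  queue [5] -> pop 5, enqueue [9], visited so far: [31, 5]
  queue [9] -> pop 9, enqueue [22], visited so far: [31, 5, 9]
  queue [22] -> pop 22, enqueue [11, 24], visited so far: [31, 5, 9, 22]
  queue [11, 24] -> pop 11, enqueue [21], visited so far: [31, 5, 9, 22, 11]
  queue [24, 21] -> pop 24, enqueue [none], visited so far: [31, 5, 9, 22, 11, 24]
  queue [21] -> pop 21, enqueue [none], visited so far: [31, 5, 9, 22, 11, 24, 21]
Result: [31, 5, 9, 22, 11, 24, 21]


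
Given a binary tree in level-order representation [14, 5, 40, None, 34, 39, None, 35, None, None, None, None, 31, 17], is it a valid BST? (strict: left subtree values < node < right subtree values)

Level-order array: [14, 5, 40, None, 34, 39, None, 35, None, None, None, None, 31, 17]
Validate using subtree bounds (lo, hi): at each node, require lo < value < hi,
then recurse left with hi=value and right with lo=value.
Preorder trace (stopping at first violation):
  at node 14 with bounds (-inf, +inf): OK
  at node 5 with bounds (-inf, 14): OK
  at node 34 with bounds (5, 14): VIOLATION
Node 34 violates its bound: not (5 < 34 < 14).
Result: Not a valid BST


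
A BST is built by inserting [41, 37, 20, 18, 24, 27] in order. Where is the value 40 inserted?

Starting tree (level order): [41, 37, None, 20, None, 18, 24, None, None, None, 27]
Insertion path: 41 -> 37
Result: insert 40 as right child of 37
Final tree (level order): [41, 37, None, 20, 40, 18, 24, None, None, None, None, None, 27]


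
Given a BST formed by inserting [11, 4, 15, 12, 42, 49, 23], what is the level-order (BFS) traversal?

Tree insertion order: [11, 4, 15, 12, 42, 49, 23]
Tree (level-order array): [11, 4, 15, None, None, 12, 42, None, None, 23, 49]
BFS from the root, enqueuing left then right child of each popped node:
  queue [11] -> pop 11, enqueue [4, 15], visited so far: [11]
  queue [4, 15] -> pop 4, enqueue [none], visited so far: [11, 4]
  queue [15] -> pop 15, enqueue [12, 42], visited so far: [11, 4, 15]
  queue [12, 42] -> pop 12, enqueue [none], visited so far: [11, 4, 15, 12]
  queue [42] -> pop 42, enqueue [23, 49], visited so far: [11, 4, 15, 12, 42]
  queue [23, 49] -> pop 23, enqueue [none], visited so far: [11, 4, 15, 12, 42, 23]
  queue [49] -> pop 49, enqueue [none], visited so far: [11, 4, 15, 12, 42, 23, 49]
Result: [11, 4, 15, 12, 42, 23, 49]


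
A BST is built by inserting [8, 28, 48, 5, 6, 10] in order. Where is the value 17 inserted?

Starting tree (level order): [8, 5, 28, None, 6, 10, 48]
Insertion path: 8 -> 28 -> 10
Result: insert 17 as right child of 10
Final tree (level order): [8, 5, 28, None, 6, 10, 48, None, None, None, 17]


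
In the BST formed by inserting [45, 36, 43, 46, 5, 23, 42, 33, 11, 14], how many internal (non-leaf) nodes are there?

Tree built from: [45, 36, 43, 46, 5, 23, 42, 33, 11, 14]
Tree (level-order array): [45, 36, 46, 5, 43, None, None, None, 23, 42, None, 11, 33, None, None, None, 14]
Rule: An internal node has at least one child.
Per-node child counts:
  node 45: 2 child(ren)
  node 36: 2 child(ren)
  node 5: 1 child(ren)
  node 23: 2 child(ren)
  node 11: 1 child(ren)
  node 14: 0 child(ren)
  node 33: 0 child(ren)
  node 43: 1 child(ren)
  node 42: 0 child(ren)
  node 46: 0 child(ren)
Matching nodes: [45, 36, 5, 23, 11, 43]
Count of internal (non-leaf) nodes: 6


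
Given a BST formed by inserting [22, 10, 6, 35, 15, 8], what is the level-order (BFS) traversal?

Tree insertion order: [22, 10, 6, 35, 15, 8]
Tree (level-order array): [22, 10, 35, 6, 15, None, None, None, 8]
BFS from the root, enqueuing left then right child of each popped node:
  queue [22] -> pop 22, enqueue [10, 35], visited so far: [22]
  queue [10, 35] -> pop 10, enqueue [6, 15], visited so far: [22, 10]
  queue [35, 6, 15] -> pop 35, enqueue [none], visited so far: [22, 10, 35]
  queue [6, 15] -> pop 6, enqueue [8], visited so far: [22, 10, 35, 6]
  queue [15, 8] -> pop 15, enqueue [none], visited so far: [22, 10, 35, 6, 15]
  queue [8] -> pop 8, enqueue [none], visited so far: [22, 10, 35, 6, 15, 8]
Result: [22, 10, 35, 6, 15, 8]


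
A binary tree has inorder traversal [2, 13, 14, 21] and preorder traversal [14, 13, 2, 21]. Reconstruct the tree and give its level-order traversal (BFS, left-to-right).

Inorder:  [2, 13, 14, 21]
Preorder: [14, 13, 2, 21]
Algorithm: preorder visits root first, so consume preorder in order;
for each root, split the current inorder slice at that value into
left-subtree inorder and right-subtree inorder, then recurse.
Recursive splits:
  root=14; inorder splits into left=[2, 13], right=[21]
  root=13; inorder splits into left=[2], right=[]
  root=2; inorder splits into left=[], right=[]
  root=21; inorder splits into left=[], right=[]
Reconstructed level-order: [14, 13, 21, 2]


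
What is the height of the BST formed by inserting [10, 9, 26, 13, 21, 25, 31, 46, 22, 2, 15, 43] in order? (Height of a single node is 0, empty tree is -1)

Insertion order: [10, 9, 26, 13, 21, 25, 31, 46, 22, 2, 15, 43]
Tree (level-order array): [10, 9, 26, 2, None, 13, 31, None, None, None, 21, None, 46, 15, 25, 43, None, None, None, 22]
Compute height bottom-up (empty subtree = -1):
  height(2) = 1 + max(-1, -1) = 0
  height(9) = 1 + max(0, -1) = 1
  height(15) = 1 + max(-1, -1) = 0
  height(22) = 1 + max(-1, -1) = 0
  height(25) = 1 + max(0, -1) = 1
  height(21) = 1 + max(0, 1) = 2
  height(13) = 1 + max(-1, 2) = 3
  height(43) = 1 + max(-1, -1) = 0
  height(46) = 1 + max(0, -1) = 1
  height(31) = 1 + max(-1, 1) = 2
  height(26) = 1 + max(3, 2) = 4
  height(10) = 1 + max(1, 4) = 5
Height = 5


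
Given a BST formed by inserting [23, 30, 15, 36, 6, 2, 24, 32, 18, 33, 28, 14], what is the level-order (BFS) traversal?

Tree insertion order: [23, 30, 15, 36, 6, 2, 24, 32, 18, 33, 28, 14]
Tree (level-order array): [23, 15, 30, 6, 18, 24, 36, 2, 14, None, None, None, 28, 32, None, None, None, None, None, None, None, None, 33]
BFS from the root, enqueuing left then right child of each popped node:
  queue [23] -> pop 23, enqueue [15, 30], visited so far: [23]
  queue [15, 30] -> pop 15, enqueue [6, 18], visited so far: [23, 15]
  queue [30, 6, 18] -> pop 30, enqueue [24, 36], visited so far: [23, 15, 30]
  queue [6, 18, 24, 36] -> pop 6, enqueue [2, 14], visited so far: [23, 15, 30, 6]
  queue [18, 24, 36, 2, 14] -> pop 18, enqueue [none], visited so far: [23, 15, 30, 6, 18]
  queue [24, 36, 2, 14] -> pop 24, enqueue [28], visited so far: [23, 15, 30, 6, 18, 24]
  queue [36, 2, 14, 28] -> pop 36, enqueue [32], visited so far: [23, 15, 30, 6, 18, 24, 36]
  queue [2, 14, 28, 32] -> pop 2, enqueue [none], visited so far: [23, 15, 30, 6, 18, 24, 36, 2]
  queue [14, 28, 32] -> pop 14, enqueue [none], visited so far: [23, 15, 30, 6, 18, 24, 36, 2, 14]
  queue [28, 32] -> pop 28, enqueue [none], visited so far: [23, 15, 30, 6, 18, 24, 36, 2, 14, 28]
  queue [32] -> pop 32, enqueue [33], visited so far: [23, 15, 30, 6, 18, 24, 36, 2, 14, 28, 32]
  queue [33] -> pop 33, enqueue [none], visited so far: [23, 15, 30, 6, 18, 24, 36, 2, 14, 28, 32, 33]
Result: [23, 15, 30, 6, 18, 24, 36, 2, 14, 28, 32, 33]


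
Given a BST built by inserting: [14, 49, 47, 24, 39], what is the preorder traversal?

Tree insertion order: [14, 49, 47, 24, 39]
Tree (level-order array): [14, None, 49, 47, None, 24, None, None, 39]
Preorder traversal: [14, 49, 47, 24, 39]


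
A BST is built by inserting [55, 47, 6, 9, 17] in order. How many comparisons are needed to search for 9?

Search path for 9: 55 -> 47 -> 6 -> 9
Found: True
Comparisons: 4


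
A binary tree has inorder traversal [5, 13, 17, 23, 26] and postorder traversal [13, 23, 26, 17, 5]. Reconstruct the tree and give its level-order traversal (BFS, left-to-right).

Inorder:   [5, 13, 17, 23, 26]
Postorder: [13, 23, 26, 17, 5]
Algorithm: postorder visits root last, so walk postorder right-to-left;
each value is the root of the current inorder slice — split it at that
value, recurse on the right subtree first, then the left.
Recursive splits:
  root=5; inorder splits into left=[], right=[13, 17, 23, 26]
  root=17; inorder splits into left=[13], right=[23, 26]
  root=26; inorder splits into left=[23], right=[]
  root=23; inorder splits into left=[], right=[]
  root=13; inorder splits into left=[], right=[]
Reconstructed level-order: [5, 17, 13, 26, 23]


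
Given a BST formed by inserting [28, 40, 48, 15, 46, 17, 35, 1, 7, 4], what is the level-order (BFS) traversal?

Tree insertion order: [28, 40, 48, 15, 46, 17, 35, 1, 7, 4]
Tree (level-order array): [28, 15, 40, 1, 17, 35, 48, None, 7, None, None, None, None, 46, None, 4]
BFS from the root, enqueuing left then right child of each popped node:
  queue [28] -> pop 28, enqueue [15, 40], visited so far: [28]
  queue [15, 40] -> pop 15, enqueue [1, 17], visited so far: [28, 15]
  queue [40, 1, 17] -> pop 40, enqueue [35, 48], visited so far: [28, 15, 40]
  queue [1, 17, 35, 48] -> pop 1, enqueue [7], visited so far: [28, 15, 40, 1]
  queue [17, 35, 48, 7] -> pop 17, enqueue [none], visited so far: [28, 15, 40, 1, 17]
  queue [35, 48, 7] -> pop 35, enqueue [none], visited so far: [28, 15, 40, 1, 17, 35]
  queue [48, 7] -> pop 48, enqueue [46], visited so far: [28, 15, 40, 1, 17, 35, 48]
  queue [7, 46] -> pop 7, enqueue [4], visited so far: [28, 15, 40, 1, 17, 35, 48, 7]
  queue [46, 4] -> pop 46, enqueue [none], visited so far: [28, 15, 40, 1, 17, 35, 48, 7, 46]
  queue [4] -> pop 4, enqueue [none], visited so far: [28, 15, 40, 1, 17, 35, 48, 7, 46, 4]
Result: [28, 15, 40, 1, 17, 35, 48, 7, 46, 4]


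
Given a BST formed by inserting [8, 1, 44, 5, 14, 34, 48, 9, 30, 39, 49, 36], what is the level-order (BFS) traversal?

Tree insertion order: [8, 1, 44, 5, 14, 34, 48, 9, 30, 39, 49, 36]
Tree (level-order array): [8, 1, 44, None, 5, 14, 48, None, None, 9, 34, None, 49, None, None, 30, 39, None, None, None, None, 36]
BFS from the root, enqueuing left then right child of each popped node:
  queue [8] -> pop 8, enqueue [1, 44], visited so far: [8]
  queue [1, 44] -> pop 1, enqueue [5], visited so far: [8, 1]
  queue [44, 5] -> pop 44, enqueue [14, 48], visited so far: [8, 1, 44]
  queue [5, 14, 48] -> pop 5, enqueue [none], visited so far: [8, 1, 44, 5]
  queue [14, 48] -> pop 14, enqueue [9, 34], visited so far: [8, 1, 44, 5, 14]
  queue [48, 9, 34] -> pop 48, enqueue [49], visited so far: [8, 1, 44, 5, 14, 48]
  queue [9, 34, 49] -> pop 9, enqueue [none], visited so far: [8, 1, 44, 5, 14, 48, 9]
  queue [34, 49] -> pop 34, enqueue [30, 39], visited so far: [8, 1, 44, 5, 14, 48, 9, 34]
  queue [49, 30, 39] -> pop 49, enqueue [none], visited so far: [8, 1, 44, 5, 14, 48, 9, 34, 49]
  queue [30, 39] -> pop 30, enqueue [none], visited so far: [8, 1, 44, 5, 14, 48, 9, 34, 49, 30]
  queue [39] -> pop 39, enqueue [36], visited so far: [8, 1, 44, 5, 14, 48, 9, 34, 49, 30, 39]
  queue [36] -> pop 36, enqueue [none], visited so far: [8, 1, 44, 5, 14, 48, 9, 34, 49, 30, 39, 36]
Result: [8, 1, 44, 5, 14, 48, 9, 34, 49, 30, 39, 36]


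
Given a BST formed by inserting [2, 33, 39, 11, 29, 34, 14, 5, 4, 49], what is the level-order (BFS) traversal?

Tree insertion order: [2, 33, 39, 11, 29, 34, 14, 5, 4, 49]
Tree (level-order array): [2, None, 33, 11, 39, 5, 29, 34, 49, 4, None, 14]
BFS from the root, enqueuing left then right child of each popped node:
  queue [2] -> pop 2, enqueue [33], visited so far: [2]
  queue [33] -> pop 33, enqueue [11, 39], visited so far: [2, 33]
  queue [11, 39] -> pop 11, enqueue [5, 29], visited so far: [2, 33, 11]
  queue [39, 5, 29] -> pop 39, enqueue [34, 49], visited so far: [2, 33, 11, 39]
  queue [5, 29, 34, 49] -> pop 5, enqueue [4], visited so far: [2, 33, 11, 39, 5]
  queue [29, 34, 49, 4] -> pop 29, enqueue [14], visited so far: [2, 33, 11, 39, 5, 29]
  queue [34, 49, 4, 14] -> pop 34, enqueue [none], visited so far: [2, 33, 11, 39, 5, 29, 34]
  queue [49, 4, 14] -> pop 49, enqueue [none], visited so far: [2, 33, 11, 39, 5, 29, 34, 49]
  queue [4, 14] -> pop 4, enqueue [none], visited so far: [2, 33, 11, 39, 5, 29, 34, 49, 4]
  queue [14] -> pop 14, enqueue [none], visited so far: [2, 33, 11, 39, 5, 29, 34, 49, 4, 14]
Result: [2, 33, 11, 39, 5, 29, 34, 49, 4, 14]


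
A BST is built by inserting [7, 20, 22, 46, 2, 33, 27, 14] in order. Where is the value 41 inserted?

Starting tree (level order): [7, 2, 20, None, None, 14, 22, None, None, None, 46, 33, None, 27]
Insertion path: 7 -> 20 -> 22 -> 46 -> 33
Result: insert 41 as right child of 33
Final tree (level order): [7, 2, 20, None, None, 14, 22, None, None, None, 46, 33, None, 27, 41]


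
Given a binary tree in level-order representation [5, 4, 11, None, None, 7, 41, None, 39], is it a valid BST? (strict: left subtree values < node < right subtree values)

Level-order array: [5, 4, 11, None, None, 7, 41, None, 39]
Validate using subtree bounds (lo, hi): at each node, require lo < value < hi,
then recurse left with hi=value and right with lo=value.
Preorder trace (stopping at first violation):
  at node 5 with bounds (-inf, +inf): OK
  at node 4 with bounds (-inf, 5): OK
  at node 11 with bounds (5, +inf): OK
  at node 7 with bounds (5, 11): OK
  at node 39 with bounds (7, 11): VIOLATION
Node 39 violates its bound: not (7 < 39 < 11).
Result: Not a valid BST


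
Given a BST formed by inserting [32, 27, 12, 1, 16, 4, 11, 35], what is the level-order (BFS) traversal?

Tree insertion order: [32, 27, 12, 1, 16, 4, 11, 35]
Tree (level-order array): [32, 27, 35, 12, None, None, None, 1, 16, None, 4, None, None, None, 11]
BFS from the root, enqueuing left then right child of each popped node:
  queue [32] -> pop 32, enqueue [27, 35], visited so far: [32]
  queue [27, 35] -> pop 27, enqueue [12], visited so far: [32, 27]
  queue [35, 12] -> pop 35, enqueue [none], visited so far: [32, 27, 35]
  queue [12] -> pop 12, enqueue [1, 16], visited so far: [32, 27, 35, 12]
  queue [1, 16] -> pop 1, enqueue [4], visited so far: [32, 27, 35, 12, 1]
  queue [16, 4] -> pop 16, enqueue [none], visited so far: [32, 27, 35, 12, 1, 16]
  queue [4] -> pop 4, enqueue [11], visited so far: [32, 27, 35, 12, 1, 16, 4]
  queue [11] -> pop 11, enqueue [none], visited so far: [32, 27, 35, 12, 1, 16, 4, 11]
Result: [32, 27, 35, 12, 1, 16, 4, 11]


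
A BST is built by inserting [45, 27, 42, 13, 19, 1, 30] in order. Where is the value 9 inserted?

Starting tree (level order): [45, 27, None, 13, 42, 1, 19, 30]
Insertion path: 45 -> 27 -> 13 -> 1
Result: insert 9 as right child of 1
Final tree (level order): [45, 27, None, 13, 42, 1, 19, 30, None, None, 9]


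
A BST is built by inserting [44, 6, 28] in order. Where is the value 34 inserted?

Starting tree (level order): [44, 6, None, None, 28]
Insertion path: 44 -> 6 -> 28
Result: insert 34 as right child of 28
Final tree (level order): [44, 6, None, None, 28, None, 34]


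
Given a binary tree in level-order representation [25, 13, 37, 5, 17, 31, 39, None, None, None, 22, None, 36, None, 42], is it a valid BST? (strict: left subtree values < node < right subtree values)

Level-order array: [25, 13, 37, 5, 17, 31, 39, None, None, None, 22, None, 36, None, 42]
Validate using subtree bounds (lo, hi): at each node, require lo < value < hi,
then recurse left with hi=value and right with lo=value.
Preorder trace (stopping at first violation):
  at node 25 with bounds (-inf, +inf): OK
  at node 13 with bounds (-inf, 25): OK
  at node 5 with bounds (-inf, 13): OK
  at node 17 with bounds (13, 25): OK
  at node 22 with bounds (17, 25): OK
  at node 37 with bounds (25, +inf): OK
  at node 31 with bounds (25, 37): OK
  at node 36 with bounds (31, 37): OK
  at node 39 with bounds (37, +inf): OK
  at node 42 with bounds (39, +inf): OK
No violation found at any node.
Result: Valid BST


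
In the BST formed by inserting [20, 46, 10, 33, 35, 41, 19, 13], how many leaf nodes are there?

Tree built from: [20, 46, 10, 33, 35, 41, 19, 13]
Tree (level-order array): [20, 10, 46, None, 19, 33, None, 13, None, None, 35, None, None, None, 41]
Rule: A leaf has 0 children.
Per-node child counts:
  node 20: 2 child(ren)
  node 10: 1 child(ren)
  node 19: 1 child(ren)
  node 13: 0 child(ren)
  node 46: 1 child(ren)
  node 33: 1 child(ren)
  node 35: 1 child(ren)
  node 41: 0 child(ren)
Matching nodes: [13, 41]
Count of leaf nodes: 2


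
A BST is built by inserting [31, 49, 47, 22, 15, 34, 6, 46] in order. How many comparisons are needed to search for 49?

Search path for 49: 31 -> 49
Found: True
Comparisons: 2


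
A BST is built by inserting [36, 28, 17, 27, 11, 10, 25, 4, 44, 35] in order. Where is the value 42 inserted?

Starting tree (level order): [36, 28, 44, 17, 35, None, None, 11, 27, None, None, 10, None, 25, None, 4]
Insertion path: 36 -> 44
Result: insert 42 as left child of 44
Final tree (level order): [36, 28, 44, 17, 35, 42, None, 11, 27, None, None, None, None, 10, None, 25, None, 4]


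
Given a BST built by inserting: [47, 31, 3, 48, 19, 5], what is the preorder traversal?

Tree insertion order: [47, 31, 3, 48, 19, 5]
Tree (level-order array): [47, 31, 48, 3, None, None, None, None, 19, 5]
Preorder traversal: [47, 31, 3, 19, 5, 48]


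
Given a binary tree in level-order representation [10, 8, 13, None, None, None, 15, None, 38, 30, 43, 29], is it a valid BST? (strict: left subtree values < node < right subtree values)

Level-order array: [10, 8, 13, None, None, None, 15, None, 38, 30, 43, 29]
Validate using subtree bounds (lo, hi): at each node, require lo < value < hi,
then recurse left with hi=value and right with lo=value.
Preorder trace (stopping at first violation):
  at node 10 with bounds (-inf, +inf): OK
  at node 8 with bounds (-inf, 10): OK
  at node 13 with bounds (10, +inf): OK
  at node 15 with bounds (13, +inf): OK
  at node 38 with bounds (15, +inf): OK
  at node 30 with bounds (15, 38): OK
  at node 29 with bounds (15, 30): OK
  at node 43 with bounds (38, +inf): OK
No violation found at any node.
Result: Valid BST


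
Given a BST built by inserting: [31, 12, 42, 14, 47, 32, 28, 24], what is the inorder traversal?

Tree insertion order: [31, 12, 42, 14, 47, 32, 28, 24]
Tree (level-order array): [31, 12, 42, None, 14, 32, 47, None, 28, None, None, None, None, 24]
Inorder traversal: [12, 14, 24, 28, 31, 32, 42, 47]


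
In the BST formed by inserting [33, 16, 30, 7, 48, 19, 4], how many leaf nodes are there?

Tree built from: [33, 16, 30, 7, 48, 19, 4]
Tree (level-order array): [33, 16, 48, 7, 30, None, None, 4, None, 19]
Rule: A leaf has 0 children.
Per-node child counts:
  node 33: 2 child(ren)
  node 16: 2 child(ren)
  node 7: 1 child(ren)
  node 4: 0 child(ren)
  node 30: 1 child(ren)
  node 19: 0 child(ren)
  node 48: 0 child(ren)
Matching nodes: [4, 19, 48]
Count of leaf nodes: 3


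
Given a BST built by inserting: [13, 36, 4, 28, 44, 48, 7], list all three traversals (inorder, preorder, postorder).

Tree insertion order: [13, 36, 4, 28, 44, 48, 7]
Tree (level-order array): [13, 4, 36, None, 7, 28, 44, None, None, None, None, None, 48]
Inorder (L, root, R): [4, 7, 13, 28, 36, 44, 48]
Preorder (root, L, R): [13, 4, 7, 36, 28, 44, 48]
Postorder (L, R, root): [7, 4, 28, 48, 44, 36, 13]
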